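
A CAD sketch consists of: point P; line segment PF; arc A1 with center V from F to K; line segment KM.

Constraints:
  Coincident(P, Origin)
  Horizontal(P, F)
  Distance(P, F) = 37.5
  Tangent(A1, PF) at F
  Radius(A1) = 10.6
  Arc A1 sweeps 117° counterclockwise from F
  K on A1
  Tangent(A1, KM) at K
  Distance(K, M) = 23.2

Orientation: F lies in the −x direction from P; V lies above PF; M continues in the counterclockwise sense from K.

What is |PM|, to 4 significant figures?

52.83

P is at the origin; P and F share the same y with |PF| = 37.5 and F on the −x side, so F = (-37.50, 0.000). Tangency of A1 to PF means the radius VF is perpendicular to PF, so V = F + (0, 10.6) = (-37.50, 10.60). On A1, F sits at bearing -90° from V; a 117° counterclockwise sweep puts K at bearing 27°, so K = V + 10.6·(cos 27°, sin 27°) = (-28.06, 15.41). Tangency of A1 to KM means the radius VK is perpendicular to KM, so KM runs along (−sin 27°, cos 27°); with |KM| = 23.2, M = (-38.59, 36.08). Then |PM| = |M − P| = 52.83.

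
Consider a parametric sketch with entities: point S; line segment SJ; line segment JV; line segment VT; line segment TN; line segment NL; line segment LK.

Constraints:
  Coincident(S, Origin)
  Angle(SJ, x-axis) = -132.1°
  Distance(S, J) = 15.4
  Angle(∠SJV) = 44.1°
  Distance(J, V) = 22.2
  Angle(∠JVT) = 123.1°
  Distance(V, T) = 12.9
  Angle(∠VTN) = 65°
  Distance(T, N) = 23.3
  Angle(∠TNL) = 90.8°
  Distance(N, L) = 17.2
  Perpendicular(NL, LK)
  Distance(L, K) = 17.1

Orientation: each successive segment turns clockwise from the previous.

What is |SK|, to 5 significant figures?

18.762

S is at the origin; SJ runs at -132.1° with length 15.4, so J = (-10.325, -11.426). ∠SJV = 44.1° gives JV at 92.000° from the x-axis; with |JV| = 22.2, V = (-11.099, 10.760). ∠JVT = 123.1° gives VT at 35.100° from the x-axis; with |VT| = 12.9, T = (-0.54521, 18.178). ∠VTN = 65.0° gives TN at -79.900° from the x-axis; with |TN| = 23.3, N = (3.5408, -4.7613). ∠TNL = 90.8° gives NL at -169.10° from the x-axis; with |NL| = 17.2, L = (-13.349, -8.0137). The perpendicularity gives LK at right angles to NL, so LK runs at 100.90°; with |LK| = 17.1, K = (-16.582, 8.7777). Then |SK| = |K − S| = 18.762.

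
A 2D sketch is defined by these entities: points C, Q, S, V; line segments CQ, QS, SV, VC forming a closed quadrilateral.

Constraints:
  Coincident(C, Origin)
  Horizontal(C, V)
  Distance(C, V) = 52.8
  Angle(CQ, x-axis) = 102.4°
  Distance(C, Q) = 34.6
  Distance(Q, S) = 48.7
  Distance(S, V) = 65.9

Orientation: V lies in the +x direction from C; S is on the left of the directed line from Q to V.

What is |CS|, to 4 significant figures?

70.18

Checks: |QS| = 48.70 ✓; |SV| = 65.90 ✓.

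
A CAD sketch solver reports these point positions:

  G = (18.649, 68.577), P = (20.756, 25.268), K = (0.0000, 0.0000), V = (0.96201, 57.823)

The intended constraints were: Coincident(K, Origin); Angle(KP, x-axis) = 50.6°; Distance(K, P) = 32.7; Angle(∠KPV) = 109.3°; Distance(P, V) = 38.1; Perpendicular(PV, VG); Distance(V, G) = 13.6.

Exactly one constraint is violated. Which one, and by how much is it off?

Distance(V, G) = 13.6 — off by 7.10.

K = (0.00, 0.00) ✓; KP at 50.60° ✓; |KP| = 32.70 ✓; ∠KPV = 109.3° ✓; |PV| = 38.10 ✓; ∠(PV, VG) = 90.00° ✓; |VG| = 20.70 ✗.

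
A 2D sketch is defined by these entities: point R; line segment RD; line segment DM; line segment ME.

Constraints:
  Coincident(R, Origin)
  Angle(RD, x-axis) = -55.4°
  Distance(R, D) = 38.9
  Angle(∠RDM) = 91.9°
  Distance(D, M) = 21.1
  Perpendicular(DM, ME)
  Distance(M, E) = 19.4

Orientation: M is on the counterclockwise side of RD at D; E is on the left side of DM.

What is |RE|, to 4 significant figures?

29.68

∠RDM = 91.9°, so DM runs at -55.4° + (180° − 91.9°) = 32.70° from the x-axis; with |DM| = 21.1, M = D + 21.1·(cos 32.70°, sin 32.70°) = (39.84, -20.62). The perpendicularity gives ME at right angles to DM; with |ME| = 19.4 on the left of DM, E = M + 19.4·(-0.5402, 0.8415) = (29.36, -4.296). Then |RE| = |E − R| = 29.68.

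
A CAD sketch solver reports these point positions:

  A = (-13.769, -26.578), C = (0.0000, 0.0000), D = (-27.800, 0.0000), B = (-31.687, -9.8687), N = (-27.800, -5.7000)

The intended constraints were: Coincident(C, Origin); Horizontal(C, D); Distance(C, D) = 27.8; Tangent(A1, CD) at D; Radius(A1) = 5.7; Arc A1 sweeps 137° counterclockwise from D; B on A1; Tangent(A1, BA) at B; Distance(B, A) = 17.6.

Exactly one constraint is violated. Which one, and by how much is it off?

Distance(B, A) = 17.6 — off by 6.90.

C = (0.00, 0.00) ✓; C.y = 0.00, D.y = 0.00 ✓; |CD| = 27.80 ✓; ∠(ND, DC) = 90.00° ✓; |ND| = 5.700 ✓; bearing(N→B) − bearing(N→D) = 137.0° ✓; |NB| = 5.700 ✓; ∠(NB, BA) = 90.00° ✓; |BA| = 24.50 ✗.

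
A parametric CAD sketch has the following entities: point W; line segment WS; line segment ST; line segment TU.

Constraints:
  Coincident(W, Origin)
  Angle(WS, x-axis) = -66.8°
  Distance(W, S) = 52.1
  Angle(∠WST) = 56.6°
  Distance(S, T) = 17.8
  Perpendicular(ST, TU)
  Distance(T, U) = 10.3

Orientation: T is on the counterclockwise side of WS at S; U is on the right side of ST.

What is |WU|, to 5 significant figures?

54.885

W is at the origin; WS runs at -66.8° with length 52.1, so S = 52.1·(cos -66.8°, sin -66.8°) = (20.524, -47.887). ∠WST = 56.6°, so ST runs at -66.8° + (180° − 56.6°) = 56.600° from the x-axis; with |ST| = 17.8, T = S + 17.8·(cos 56.600°, sin 56.600°) = (30.323, -33.027). The perpendicularity gives TU at right angles to ST; with |TU| = 10.3 on the right of ST, U = T + 10.3·(0.83485, -0.55048) = (38.922, -38.697). Then |WU| = |U − W| = 54.885.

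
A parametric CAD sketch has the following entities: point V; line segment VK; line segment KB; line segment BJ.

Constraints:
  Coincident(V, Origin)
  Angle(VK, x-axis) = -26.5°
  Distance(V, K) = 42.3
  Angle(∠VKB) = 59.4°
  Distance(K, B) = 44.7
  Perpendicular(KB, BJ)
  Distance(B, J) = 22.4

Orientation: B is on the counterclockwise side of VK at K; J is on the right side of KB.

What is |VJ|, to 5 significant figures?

63.208

∠VKB = 59.4°, so KB runs at -26.5° + (180° − 59.4°) = 94.100° from the x-axis; with |KB| = 44.7, B = K + 44.7·(cos 94.100°, sin 94.100°) = (34.660, 25.711). KB ⟂ BJ; with |BJ| = 22.4 on the right of KB, J = B + 22.4·(0.99744, 0.071497) = (57.002, 27.313). Then |VJ| = |J − V| = 63.208.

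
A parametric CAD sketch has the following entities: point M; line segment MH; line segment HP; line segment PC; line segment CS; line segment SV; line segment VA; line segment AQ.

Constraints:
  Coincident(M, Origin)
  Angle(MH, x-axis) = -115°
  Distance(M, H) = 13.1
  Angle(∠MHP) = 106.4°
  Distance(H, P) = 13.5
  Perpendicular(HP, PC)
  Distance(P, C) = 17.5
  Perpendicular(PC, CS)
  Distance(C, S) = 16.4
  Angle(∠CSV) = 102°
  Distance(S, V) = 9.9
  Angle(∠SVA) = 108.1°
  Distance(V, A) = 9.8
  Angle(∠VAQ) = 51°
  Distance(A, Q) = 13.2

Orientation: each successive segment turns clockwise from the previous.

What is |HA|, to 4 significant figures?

4.562

∠CSV = 102.0° gives SV at -86.60° from the x-axis; with |SV| = 9.9, V = (0.5351, -4.886). ∠SVA = 108.1° gives VA at -158.5° from the x-axis; with |VA| = 9.8, A = (-8.583, -8.477). Then |HA| = |A − H| = 4.562.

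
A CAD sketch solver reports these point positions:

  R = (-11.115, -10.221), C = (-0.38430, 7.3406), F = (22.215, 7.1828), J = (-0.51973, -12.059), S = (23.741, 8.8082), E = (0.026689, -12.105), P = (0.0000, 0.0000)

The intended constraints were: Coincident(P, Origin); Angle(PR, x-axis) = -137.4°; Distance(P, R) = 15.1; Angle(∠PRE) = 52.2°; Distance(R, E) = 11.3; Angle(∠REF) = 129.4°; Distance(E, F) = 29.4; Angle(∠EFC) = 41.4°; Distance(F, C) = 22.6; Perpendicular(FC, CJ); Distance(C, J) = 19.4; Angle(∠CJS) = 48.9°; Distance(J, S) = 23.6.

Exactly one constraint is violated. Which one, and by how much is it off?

Distance(J, S) = 23.6 — off by 8.40.

P = (0.00, 0.00) ✓; PR at -137.4° ✓; |PR| = 15.10 ✓; ∠PRE = 52.20° ✓; |RE| = 11.30 ✓; ∠REF = 129.4° ✓; |EF| = 29.40 ✓; ∠EFC = 41.40° ✓; |FC| = 22.60 ✓; ∠(FC, CJ) = 90.00° ✓; |CJ| = 19.40 ✓; ∠CJS = 48.90° ✓; |JS| = 32.00 ✗.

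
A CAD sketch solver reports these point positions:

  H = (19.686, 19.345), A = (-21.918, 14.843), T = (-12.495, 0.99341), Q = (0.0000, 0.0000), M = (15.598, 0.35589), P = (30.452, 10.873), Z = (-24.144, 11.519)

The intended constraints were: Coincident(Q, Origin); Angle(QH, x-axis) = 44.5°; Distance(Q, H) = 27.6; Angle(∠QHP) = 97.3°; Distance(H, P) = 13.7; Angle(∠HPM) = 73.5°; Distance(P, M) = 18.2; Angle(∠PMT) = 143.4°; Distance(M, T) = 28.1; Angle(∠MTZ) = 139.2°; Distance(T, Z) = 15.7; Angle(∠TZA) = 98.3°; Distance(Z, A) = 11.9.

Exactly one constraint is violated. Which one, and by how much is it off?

Distance(Z, A) = 11.9 — off by 7.90.

Q = (0.00, 0.00) ✓; QH at 44.50° ✓; |QH| = 27.60 ✓; ∠QHP = 97.30° ✓; |HP| = 13.70 ✓; ∠HPM = 73.50° ✓; |PM| = 18.20 ✓; ∠PMT = 143.4° ✓; |MT| = 28.10 ✓; ∠MTZ = 139.2° ✓; |TZ| = 15.70 ✓; ∠TZA = 98.29° ✓; |ZA| = 4.001 ✗.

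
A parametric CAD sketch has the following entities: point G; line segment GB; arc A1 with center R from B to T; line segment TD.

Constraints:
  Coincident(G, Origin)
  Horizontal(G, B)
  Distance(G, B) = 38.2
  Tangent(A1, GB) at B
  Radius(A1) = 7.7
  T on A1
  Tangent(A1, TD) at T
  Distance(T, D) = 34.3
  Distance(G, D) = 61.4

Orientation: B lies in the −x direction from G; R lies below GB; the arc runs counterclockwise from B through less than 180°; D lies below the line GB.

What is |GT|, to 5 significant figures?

46.587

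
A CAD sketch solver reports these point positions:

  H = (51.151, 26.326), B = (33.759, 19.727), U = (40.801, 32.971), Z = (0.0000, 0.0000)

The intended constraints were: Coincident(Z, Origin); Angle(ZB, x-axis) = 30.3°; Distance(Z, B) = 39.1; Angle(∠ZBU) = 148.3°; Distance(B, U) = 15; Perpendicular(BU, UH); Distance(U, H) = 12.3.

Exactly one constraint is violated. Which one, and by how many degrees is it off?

Perpendicular(BU, UH) — off by 4.70°.

Z = (0.00, 0.00) ✓; ZB at 30.30° ✓; |ZB| = 39.10 ✓; ∠ZBU = 148.3° ✓; |BU| = 15.00 ✓; ∠(BU, UH) = 94.70° ✗; |UH| = 12.30 ✓.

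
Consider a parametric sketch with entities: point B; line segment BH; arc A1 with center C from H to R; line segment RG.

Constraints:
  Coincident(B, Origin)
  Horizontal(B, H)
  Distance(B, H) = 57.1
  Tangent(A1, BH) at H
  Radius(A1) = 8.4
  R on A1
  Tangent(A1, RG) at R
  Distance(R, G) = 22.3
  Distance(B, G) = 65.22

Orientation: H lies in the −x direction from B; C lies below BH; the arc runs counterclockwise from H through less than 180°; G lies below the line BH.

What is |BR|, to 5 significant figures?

65.920

B is at the origin; B and H share the same y with |BH| = 57.1 and H on the −x side, so H = (-57.100, 0.0000). A1 meets BH tangentially, so CH is at right angles to BH, so C = H + (0, -8.4) = (-57.100, -8.4000). Since CR ⟂ RG (tangency), |CG| = √(8.4² + 22.3²) = 23.830 regardless of where R sits on A1. So G lies on both circle(B, 65.22) and circle(C, 23.830); the below-BH intersection is G = (-56.702, -32.226). R is the foot of the tangent from G: R = (-64.910, -11.492).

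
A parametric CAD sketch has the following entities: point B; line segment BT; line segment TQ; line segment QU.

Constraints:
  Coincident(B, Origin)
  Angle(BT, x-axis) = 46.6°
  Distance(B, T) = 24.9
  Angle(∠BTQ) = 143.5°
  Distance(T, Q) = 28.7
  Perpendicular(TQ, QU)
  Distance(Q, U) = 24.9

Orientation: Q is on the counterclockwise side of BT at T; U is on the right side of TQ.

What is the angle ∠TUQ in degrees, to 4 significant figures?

49.06°

B is at the origin; BT runs at 46.6° with length 24.9, so T = 24.9·(cos 46.6°, sin 46.6°) = (17.11, 18.09). ∠BTQ = 143.5°, so TQ runs at 46.6° + (180° − 143.5°) = 83.10° from the x-axis; with |TQ| = 28.7, Q = T + 28.7·(cos 83.10°, sin 83.10°) = (20.56, 46.58). The perpendicularity gives QU at right angles to TQ; with |QU| = 24.9 on the right of TQ, U = Q + 24.9·(0.9928, -0.1201) = (45.28, 43.59). Then cos ∠TUQ = UT·UQ / (|UT||UQ|), giving 49.06°.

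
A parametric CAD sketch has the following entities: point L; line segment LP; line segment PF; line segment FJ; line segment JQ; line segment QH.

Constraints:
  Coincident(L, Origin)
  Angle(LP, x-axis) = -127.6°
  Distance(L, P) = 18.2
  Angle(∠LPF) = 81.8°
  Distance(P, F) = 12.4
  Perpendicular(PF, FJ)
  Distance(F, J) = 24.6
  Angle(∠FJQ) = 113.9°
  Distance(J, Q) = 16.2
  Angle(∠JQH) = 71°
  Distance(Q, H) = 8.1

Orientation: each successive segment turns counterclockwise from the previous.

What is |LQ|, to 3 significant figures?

14.1

L is at the origin; LP runs at -127.6° with length 18.2, so P = (-11.1, -14.4). ∠LPF = 81.8° gives PF at -29.4° from the x-axis; with |PF| = 12.4, F = (-0.302, -20.5). PF ⟂ FJ, so FJ runs at 60.6°; with |FJ| = 24.6, J = (11.8, 0.925). ∠FJQ = 113.9° gives JQ at 127° from the x-axis; with |JQ| = 16.2, Q = (2.09, 13.9). Then |LQ| = |Q − L| = 14.1.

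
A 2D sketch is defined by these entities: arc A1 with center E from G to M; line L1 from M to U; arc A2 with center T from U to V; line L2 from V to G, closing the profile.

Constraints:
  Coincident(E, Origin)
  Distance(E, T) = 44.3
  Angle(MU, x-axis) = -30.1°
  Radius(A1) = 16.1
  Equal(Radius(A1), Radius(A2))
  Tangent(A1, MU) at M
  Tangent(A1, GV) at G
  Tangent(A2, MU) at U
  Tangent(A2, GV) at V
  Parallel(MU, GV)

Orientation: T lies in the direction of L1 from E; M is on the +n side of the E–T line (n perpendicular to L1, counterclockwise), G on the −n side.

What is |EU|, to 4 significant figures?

47.13

The slot axis is L1's direction at -30.1°, so u = (cos -30.1°, sin -30.1°) = (0.8652, -0.5015) and n = (−sin -30.1°, cos -30.1°) = (0.5015, 0.8652). E is at the origin and T lies 44.3 along u from E, so T = 44.3·u = (38.33, -22.22). Tangency of A1 to both parallel lines with radius 16.1 puts M and G at E ± 16.1·n: M = (8.074, 13.93), G = (-8.074, -13.93). Equal radii place U and V the same way about T: U = T + 16.1·n = (46.40, -8.288), V = T − 16.1·n = (30.25, -36.15). Then |EU| = |U − E| = 47.13.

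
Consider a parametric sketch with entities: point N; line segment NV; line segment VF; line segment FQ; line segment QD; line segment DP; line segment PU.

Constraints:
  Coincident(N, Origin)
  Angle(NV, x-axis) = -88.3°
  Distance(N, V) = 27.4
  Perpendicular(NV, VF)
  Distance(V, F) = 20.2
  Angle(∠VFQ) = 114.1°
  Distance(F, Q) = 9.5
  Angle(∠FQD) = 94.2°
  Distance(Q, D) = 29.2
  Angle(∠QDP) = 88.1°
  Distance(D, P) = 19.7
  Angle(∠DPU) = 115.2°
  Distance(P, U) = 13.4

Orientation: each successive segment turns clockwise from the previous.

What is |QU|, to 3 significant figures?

29.8

N is at the origin; NV runs at -88.3° with length 27.4, so V = (0.813, -27.4). NV ⟂ VF, so VF runs at -178°; with |VF| = 20.2, F = (-19.4, -28.0). ∠VFQ = 114.1° gives FQ at 116° from the x-axis; with |FQ| = 9.5, Q = (-23.5, -19.4). ∠FQD = 94.2° gives QD at 30.0° from the x-axis; with |QD| = 29.2, D = (1.77, -4.83). ∠QDP = 88.1° gives DP at -61.9° from the x-axis; with |DP| = 19.7, P = (11.1, -22.2). ∠DPU = 115.2° gives PU at -127° from the x-axis; with |PU| = 13.4, U = (3.05, -33.0). Then |QU| = |U − Q| = 29.8.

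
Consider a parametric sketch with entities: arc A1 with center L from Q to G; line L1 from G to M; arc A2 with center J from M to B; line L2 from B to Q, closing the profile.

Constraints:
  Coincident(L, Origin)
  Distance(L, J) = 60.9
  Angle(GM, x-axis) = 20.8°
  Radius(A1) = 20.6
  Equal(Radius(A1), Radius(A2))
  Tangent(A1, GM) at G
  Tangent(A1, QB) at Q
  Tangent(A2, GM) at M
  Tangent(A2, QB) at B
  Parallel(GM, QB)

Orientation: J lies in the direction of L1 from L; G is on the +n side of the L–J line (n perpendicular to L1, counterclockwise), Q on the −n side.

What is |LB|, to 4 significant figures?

64.29

Tangency of A1 to both parallel lines with radius 20.6 puts G and Q at L ± 20.6·n: G = (-7.315, 19.26), Q = (7.315, -19.26). Equal radii place M and B the same way about J: M = J + 20.6·n = (49.62, 40.88), B = J − 20.6·n = (64.25, 2.369). Then |LB| = |B − L| = 64.29.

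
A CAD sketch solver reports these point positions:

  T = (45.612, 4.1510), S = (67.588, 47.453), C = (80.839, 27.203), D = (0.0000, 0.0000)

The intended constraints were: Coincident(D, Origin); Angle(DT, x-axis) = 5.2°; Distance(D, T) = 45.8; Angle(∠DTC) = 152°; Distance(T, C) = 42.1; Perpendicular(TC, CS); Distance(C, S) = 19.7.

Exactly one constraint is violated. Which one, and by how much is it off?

Distance(C, S) = 19.7 — off by 4.50.

D = (0.00, 0.00) ✓; DT at 5.200° ✓; |DT| = 45.80 ✓; ∠DTC = 152.0° ✓; |TC| = 42.10 ✓; ∠(TC, CS) = 90.00° ✓; |CS| = 24.20 ✗.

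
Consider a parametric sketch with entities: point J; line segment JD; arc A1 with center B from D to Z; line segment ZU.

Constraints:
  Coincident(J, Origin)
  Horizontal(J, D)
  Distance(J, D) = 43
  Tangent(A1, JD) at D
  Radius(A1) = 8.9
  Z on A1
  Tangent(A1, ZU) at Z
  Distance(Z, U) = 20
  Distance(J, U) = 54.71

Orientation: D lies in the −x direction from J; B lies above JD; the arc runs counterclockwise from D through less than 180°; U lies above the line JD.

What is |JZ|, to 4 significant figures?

37.74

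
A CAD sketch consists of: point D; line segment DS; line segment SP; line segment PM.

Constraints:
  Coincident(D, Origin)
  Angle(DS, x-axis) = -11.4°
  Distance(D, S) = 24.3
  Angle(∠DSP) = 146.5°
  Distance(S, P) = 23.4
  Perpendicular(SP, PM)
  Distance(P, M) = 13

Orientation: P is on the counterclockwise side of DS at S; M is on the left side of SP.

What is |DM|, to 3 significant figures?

43.7

∠DSP = 146.5°, so SP runs at -11.4° + (180° − 146.5°) = 22.1° from the x-axis; with |SP| = 23.4, P = S + 23.4·(cos 22.1°, sin 22.1°) = (45.5, 4.00). SP ⟂ PM; with |PM| = 13.0 on the left of SP, M = P + 13.0·(-0.376, 0.927) = (40.6, 16.0). Then |DM| = |M − D| = 43.7.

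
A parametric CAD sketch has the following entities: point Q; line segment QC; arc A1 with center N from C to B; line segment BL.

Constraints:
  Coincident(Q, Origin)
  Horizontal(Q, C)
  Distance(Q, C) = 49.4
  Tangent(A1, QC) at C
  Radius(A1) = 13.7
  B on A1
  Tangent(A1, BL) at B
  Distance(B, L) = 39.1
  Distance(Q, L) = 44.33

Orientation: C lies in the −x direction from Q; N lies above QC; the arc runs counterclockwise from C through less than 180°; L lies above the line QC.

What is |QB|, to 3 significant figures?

38.2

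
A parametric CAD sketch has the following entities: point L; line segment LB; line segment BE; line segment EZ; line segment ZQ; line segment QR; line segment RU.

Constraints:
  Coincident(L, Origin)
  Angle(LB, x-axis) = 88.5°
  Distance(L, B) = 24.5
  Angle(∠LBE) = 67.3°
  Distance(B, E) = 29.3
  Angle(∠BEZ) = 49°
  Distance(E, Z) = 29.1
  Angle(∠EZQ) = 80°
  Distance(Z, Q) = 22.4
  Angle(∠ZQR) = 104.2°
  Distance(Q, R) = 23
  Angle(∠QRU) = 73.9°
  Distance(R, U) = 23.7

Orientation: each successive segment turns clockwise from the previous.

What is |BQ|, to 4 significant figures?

5.988

L is at the origin; LB runs at 88.5° with length 24.5, so B = (0.6413, 24.49). ∠LBE = 67.3° gives BE at -24.20° from the x-axis; with |BE| = 29.3, E = (27.37, 12.48). ∠BEZ = 49.0° gives EZ at -155.2° from the x-axis; with |EZ| = 29.1, Z = (0.9501, 0.2748). ∠EZQ = 80.0° gives ZQ at 104.8° from the x-axis; with |ZQ| = 22.4, Q = (-4.772, 21.93). Then |BQ| = |Q − B| = 5.988.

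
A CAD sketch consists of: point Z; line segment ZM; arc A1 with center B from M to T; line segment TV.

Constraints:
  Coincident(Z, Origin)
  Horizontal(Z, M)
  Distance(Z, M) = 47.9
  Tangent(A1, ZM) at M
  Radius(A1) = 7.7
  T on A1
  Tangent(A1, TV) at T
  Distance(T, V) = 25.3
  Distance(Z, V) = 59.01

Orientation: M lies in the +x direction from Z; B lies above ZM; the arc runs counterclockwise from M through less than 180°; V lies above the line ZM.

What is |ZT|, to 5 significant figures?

56.161

Checks: ∠(BM, MZ) = 90.00° ✓; |BT| = 7.700 ✓; ∠(BT, TV) = 90.00° ✓; |TV| = 25.30 ✓; |ZV| = 59.01 ✓.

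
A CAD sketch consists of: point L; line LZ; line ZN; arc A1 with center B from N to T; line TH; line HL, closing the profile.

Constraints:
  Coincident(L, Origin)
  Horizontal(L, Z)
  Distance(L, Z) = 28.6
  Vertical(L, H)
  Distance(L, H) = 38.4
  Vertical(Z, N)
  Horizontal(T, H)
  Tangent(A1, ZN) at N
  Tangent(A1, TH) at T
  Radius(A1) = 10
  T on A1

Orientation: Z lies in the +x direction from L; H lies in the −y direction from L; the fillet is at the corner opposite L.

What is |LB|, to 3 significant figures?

33.9

L and H share the same x with |LH| = 38.4 and H on the −y side, so H = (0.00, -38.4). The virtual corner opposite L is at (28.6, -38.4). Tangency of A1 to ZN means the radius BN is perpendicular to ZN and the tangent condition forces BT to be normal to TH, with radius 10.0, so the center B sits 10.0 in from both sides at B = (18.6, -28.4). Then |LB| = |B − L| = 33.9.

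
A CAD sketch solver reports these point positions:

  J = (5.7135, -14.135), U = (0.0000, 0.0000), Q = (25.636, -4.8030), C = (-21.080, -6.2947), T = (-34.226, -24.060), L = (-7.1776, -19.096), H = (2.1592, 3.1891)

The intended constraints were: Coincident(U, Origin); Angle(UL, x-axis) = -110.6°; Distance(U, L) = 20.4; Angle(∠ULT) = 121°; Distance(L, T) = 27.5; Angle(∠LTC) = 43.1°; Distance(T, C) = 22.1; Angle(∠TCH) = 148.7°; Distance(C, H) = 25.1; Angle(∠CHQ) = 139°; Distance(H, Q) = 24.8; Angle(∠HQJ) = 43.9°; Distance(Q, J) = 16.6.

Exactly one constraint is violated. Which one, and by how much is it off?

Distance(Q, J) = 16.6 — off by 5.40.

U = (0.00, 0.00) ✓; UL at -110.6° ✓; |UL| = 20.40 ✓; ∠ULT = 121.0° ✓; |LT| = 27.50 ✓; ∠LTC = 43.10° ✓; |TC| = 22.10 ✓; ∠TCH = 148.7° ✓; |CH| = 25.10 ✓; ∠CHQ = 139.0° ✓; |HQ| = 24.80 ✓; ∠HQJ = 43.90° ✓; |QJ| = 22.00 ✗.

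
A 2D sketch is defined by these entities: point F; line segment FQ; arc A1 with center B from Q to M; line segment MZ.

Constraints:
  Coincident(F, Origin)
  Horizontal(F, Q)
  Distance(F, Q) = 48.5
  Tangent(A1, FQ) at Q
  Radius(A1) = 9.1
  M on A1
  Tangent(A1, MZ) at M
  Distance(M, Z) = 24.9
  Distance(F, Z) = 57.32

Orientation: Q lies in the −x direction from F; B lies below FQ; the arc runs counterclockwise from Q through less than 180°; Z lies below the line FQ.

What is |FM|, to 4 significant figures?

58.12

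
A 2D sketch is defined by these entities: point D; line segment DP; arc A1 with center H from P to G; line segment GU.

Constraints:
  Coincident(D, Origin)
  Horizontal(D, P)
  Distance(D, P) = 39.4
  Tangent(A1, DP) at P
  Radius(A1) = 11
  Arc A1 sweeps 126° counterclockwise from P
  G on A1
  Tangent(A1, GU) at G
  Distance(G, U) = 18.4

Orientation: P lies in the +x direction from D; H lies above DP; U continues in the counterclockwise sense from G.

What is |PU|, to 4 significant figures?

32.41

D is at the origin; DP is horizontal with |DP| = 39.4 and P on the +x side, so P = (39.40, 0.000). Tangency of A1 to DP means the radius HP is perpendicular to DP, so H = P + (0, 11) = (39.40, 11.00). On A1, P sits at bearing -90° from H; a 126° counterclockwise sweep puts G at bearing 36°, so G = H + 11.0·(cos 36°, sin 36°) = (48.30, 17.47). A1 meets GU tangentially, so HG is at right angles to GU, so GU runs along (−sin 36°, cos 36°); with |GU| = 18.4, U = (37.48, 32.35). Then |PU| = |U − P| = 32.41.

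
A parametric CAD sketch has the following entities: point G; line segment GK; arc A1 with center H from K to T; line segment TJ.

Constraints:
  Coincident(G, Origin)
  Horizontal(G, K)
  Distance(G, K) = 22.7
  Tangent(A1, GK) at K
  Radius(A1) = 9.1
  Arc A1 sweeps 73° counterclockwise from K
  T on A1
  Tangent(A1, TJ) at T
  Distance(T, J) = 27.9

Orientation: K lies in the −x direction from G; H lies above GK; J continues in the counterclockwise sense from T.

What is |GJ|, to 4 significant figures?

33.63

G is at the origin; G and K share the same y with |GK| = 22.7 and K on the −x side, so K = (-22.70, 0.000). Tangency of A1 to GK means the radius HK is perpendicular to GK, so H = K + (0, 9.1) = (-22.70, 9.100). On A1, K sits at bearing -90° from H; a 73° counterclockwise sweep puts T at bearing -17°, so T = H + 9.1·(cos -17°, sin -17°) = (-14.00, 6.439). A1 meets TJ tangentially, so HT is at right angles to TJ, so TJ runs along (−sin -17°, cos -17°); with |TJ| = 27.9, J = (-5.840, 33.12). Then |GJ| = |J − G| = 33.63.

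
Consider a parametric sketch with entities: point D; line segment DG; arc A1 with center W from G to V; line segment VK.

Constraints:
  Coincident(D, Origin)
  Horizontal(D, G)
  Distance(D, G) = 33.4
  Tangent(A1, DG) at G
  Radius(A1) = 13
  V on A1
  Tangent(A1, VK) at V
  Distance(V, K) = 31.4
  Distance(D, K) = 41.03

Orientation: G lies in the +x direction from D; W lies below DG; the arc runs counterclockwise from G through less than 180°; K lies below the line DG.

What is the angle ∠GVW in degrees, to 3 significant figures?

53.4°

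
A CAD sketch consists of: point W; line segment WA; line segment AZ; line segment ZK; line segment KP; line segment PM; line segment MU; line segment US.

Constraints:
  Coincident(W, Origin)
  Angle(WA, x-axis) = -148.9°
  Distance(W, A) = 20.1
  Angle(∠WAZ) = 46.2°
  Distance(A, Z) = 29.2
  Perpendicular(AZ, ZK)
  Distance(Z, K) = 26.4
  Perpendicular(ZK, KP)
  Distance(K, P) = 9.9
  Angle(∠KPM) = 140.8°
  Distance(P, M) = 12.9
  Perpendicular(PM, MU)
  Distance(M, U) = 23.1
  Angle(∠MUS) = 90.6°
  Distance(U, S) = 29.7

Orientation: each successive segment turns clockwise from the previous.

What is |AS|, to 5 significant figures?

50.754

PM ⟂ MU, so MU runs at 128.10°; with |MU| = 23.1, U = (-11.619, 12.860). ∠MUS = 90.6° gives US at 38.700° from the x-axis; with |US| = 29.7, S = (11.560, 31.430). Then |AS| = |S − A| = 50.754.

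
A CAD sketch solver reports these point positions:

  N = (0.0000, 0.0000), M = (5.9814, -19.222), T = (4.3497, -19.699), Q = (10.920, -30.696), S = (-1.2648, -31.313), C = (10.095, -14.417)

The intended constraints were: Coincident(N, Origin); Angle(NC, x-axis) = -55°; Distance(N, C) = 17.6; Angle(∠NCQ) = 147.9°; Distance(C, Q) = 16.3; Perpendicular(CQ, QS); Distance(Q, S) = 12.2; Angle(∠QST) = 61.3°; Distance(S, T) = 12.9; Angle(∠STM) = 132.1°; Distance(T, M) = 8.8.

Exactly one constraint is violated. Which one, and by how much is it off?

Distance(T, M) = 8.8 — off by 7.10.

N = (0.00, 0.00) ✓; NC at -55.00° ✓; |NC| = 17.60 ✓; ∠NCQ = 147.9° ✓; |CQ| = 16.30 ✓; ∠(CQ, QS) = 90.00° ✓; |QS| = 12.20 ✓; ∠QST = 61.30° ✓; |ST| = 12.90 ✓; ∠STM = 132.1° ✓; |TM| = 1.700 ✗.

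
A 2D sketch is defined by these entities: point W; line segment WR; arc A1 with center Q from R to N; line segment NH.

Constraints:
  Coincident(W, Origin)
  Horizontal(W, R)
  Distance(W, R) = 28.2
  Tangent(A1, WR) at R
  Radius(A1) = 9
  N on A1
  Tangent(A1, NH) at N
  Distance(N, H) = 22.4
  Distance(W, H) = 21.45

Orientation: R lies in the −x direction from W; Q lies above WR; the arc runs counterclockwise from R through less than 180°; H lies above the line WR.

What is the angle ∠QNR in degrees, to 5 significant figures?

65.076°

W is at the origin; W and R share the same y with |WR| = 28.2 and R on the −x side, so R = (-28.200, 0.0000). Since A1 is tangent to WR there, QR ⟂ WR, so Q = R + (0, 9) = (-28.200, 9.0000). Since QN ⟂ NH (tangency), |QH| = √(9.0² + 22.4²) = 24.140 regardless of where N sits on A1. So H lies on both circle(W, 21.45) and circle(Q, 24.140); the above-WR intersection is H = (-6.8770, 20.318). N is the foot of the tangent from H: N = (-21.321, 3.1966).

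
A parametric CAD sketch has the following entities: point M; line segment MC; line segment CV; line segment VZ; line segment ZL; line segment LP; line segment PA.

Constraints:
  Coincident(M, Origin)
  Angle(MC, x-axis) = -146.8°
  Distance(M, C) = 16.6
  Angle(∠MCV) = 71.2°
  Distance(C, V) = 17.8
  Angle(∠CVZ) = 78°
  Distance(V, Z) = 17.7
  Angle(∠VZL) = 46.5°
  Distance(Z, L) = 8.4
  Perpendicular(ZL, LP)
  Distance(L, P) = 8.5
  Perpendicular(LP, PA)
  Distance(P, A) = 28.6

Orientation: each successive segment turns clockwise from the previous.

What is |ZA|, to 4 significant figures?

21.92

M is at the origin; MC runs at -146.8° with length 16.6, so C = (-13.89, -9.090). ∠MCV = 71.2° gives CV at 104.4° from the x-axis; with |CV| = 17.8, V = (-18.32, 8.151). ∠CVZ = 78.0° gives VZ at 2.400° from the x-axis; with |VZ| = 17.7, Z = (-0.6325, 8.892). ∠VZL = 46.5° gives ZL at -131.1° from the x-axis; with |ZL| = 8.4, L = (-6.154, 2.562). The perpendicularity gives LP at right angles to ZL, so LP runs at 138.9°; with |LP| = 8.5, P = (-12.56, 8.150). LP ⟂ PA, so PA runs at 48.90°; with |PA| = 28.6, A = (6.241, 29.70). Then |ZA| = |A − Z| = 21.92.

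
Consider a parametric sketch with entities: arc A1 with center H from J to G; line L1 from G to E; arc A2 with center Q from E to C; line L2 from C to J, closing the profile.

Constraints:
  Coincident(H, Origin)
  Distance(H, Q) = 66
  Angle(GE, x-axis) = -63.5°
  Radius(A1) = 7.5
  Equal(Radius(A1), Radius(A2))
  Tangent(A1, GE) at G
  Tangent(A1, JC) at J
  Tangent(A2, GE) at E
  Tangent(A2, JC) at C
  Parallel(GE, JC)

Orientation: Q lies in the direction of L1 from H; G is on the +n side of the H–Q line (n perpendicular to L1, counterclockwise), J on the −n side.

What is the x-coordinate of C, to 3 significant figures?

22.7

Tangency of A1 to both parallel lines with radius 7.5 puts G and J at H ± 7.5·n: G = (6.71, 3.35), J = (-6.71, -3.35). Equal radii place E and C the same way about Q: E = Q + 7.5·n = (36.2, -55.7), C = Q − 7.5·n = (22.7, -62.4). So C.x = 22.7.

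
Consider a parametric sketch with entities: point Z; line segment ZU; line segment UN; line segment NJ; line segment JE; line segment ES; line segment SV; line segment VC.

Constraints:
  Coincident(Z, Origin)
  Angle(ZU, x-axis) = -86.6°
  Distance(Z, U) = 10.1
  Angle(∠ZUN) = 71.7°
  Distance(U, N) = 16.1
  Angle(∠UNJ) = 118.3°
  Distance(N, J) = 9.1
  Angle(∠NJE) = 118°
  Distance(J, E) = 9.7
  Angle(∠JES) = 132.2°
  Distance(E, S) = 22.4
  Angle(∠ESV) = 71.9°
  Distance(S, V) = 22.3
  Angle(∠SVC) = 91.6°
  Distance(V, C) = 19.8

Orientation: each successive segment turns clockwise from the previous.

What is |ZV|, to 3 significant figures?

13.8

Z is at the origin; ZU runs at -86.6° with length 10.1, so U = (0.599, -10.1). ∠ZUN = 71.7° gives UN at 165° from the x-axis; with |UN| = 16.1, N = (-15.0, -5.94). ∠UNJ = 118.3° gives NJ at 103° from the x-axis; with |NJ| = 9.1, J = (-17.1, 2.91). ∠NJE = 118.0° gives JE at 41.4° from the x-axis; with |JE| = 9.7, E = (-9.79, 9.32). ∠JES = 132.2° gives ES at -6.40° from the x-axis; with |ES| = 22.4, S = (12.5, 6.83). ∠ESV = 71.9° gives SV at -114° from the x-axis; with |SV| = 22.3, V = (3.22, -13.5). Then |ZV| = |V − Z| = 13.8.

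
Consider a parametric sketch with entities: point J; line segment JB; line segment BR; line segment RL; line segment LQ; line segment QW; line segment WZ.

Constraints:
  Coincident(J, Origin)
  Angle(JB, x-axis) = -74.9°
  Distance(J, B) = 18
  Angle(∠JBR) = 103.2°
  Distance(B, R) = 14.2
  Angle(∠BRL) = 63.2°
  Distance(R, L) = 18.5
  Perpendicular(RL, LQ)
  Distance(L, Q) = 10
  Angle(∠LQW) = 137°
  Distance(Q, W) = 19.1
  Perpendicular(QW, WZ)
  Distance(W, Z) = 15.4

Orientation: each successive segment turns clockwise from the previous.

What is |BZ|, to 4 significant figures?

12.22

J is at the origin; JB runs at -74.9° with length 18.0, so B = (4.689, -17.38). ∠JBR = 103.2° gives BR at -151.7° from the x-axis; with |BR| = 14.2, R = (-7.814, -24.11). ∠BRL = 63.2° gives RL at 91.50° from the x-axis; with |RL| = 18.5, L = (-8.298, -5.617). RL is perpendicular to LQ, so LQ runs at 1.500°; with |LQ| = 10.0, Q = (1.699, -5.355). ∠LQW = 137.0° gives QW at -41.50° from the x-axis; with |QW| = 19.1, W = (16.00, -18.01). The perpendicularity gives WZ at right angles to QW, so WZ runs at -131.5°; with |WZ| = 15.4, Z = (5.799, -29.55). Then |BZ| = |Z − B| = 12.22.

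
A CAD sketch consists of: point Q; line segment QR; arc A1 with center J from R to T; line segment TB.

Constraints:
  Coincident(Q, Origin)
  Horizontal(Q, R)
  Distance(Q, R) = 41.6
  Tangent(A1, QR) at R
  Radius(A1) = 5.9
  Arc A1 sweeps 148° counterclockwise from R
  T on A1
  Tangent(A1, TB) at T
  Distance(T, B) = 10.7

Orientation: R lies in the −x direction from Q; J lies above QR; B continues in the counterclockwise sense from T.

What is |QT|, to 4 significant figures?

39.99

Q is at the origin; Q and R share the same y with |QR| = 41.6 and R on the −x side, so R = (-41.60, 0.000). Tangency of A1 to QR means the radius JR is perpendicular to QR, so J = R + (0, 5.9) = (-41.60, 5.900). On A1, R sits at bearing -90° from J; a 148° counterclockwise sweep puts T at bearing 58°, so T = J + 5.9·(cos 58°, sin 58°) = (-38.47, 10.90). Then |QT| = |T − Q| = 39.99.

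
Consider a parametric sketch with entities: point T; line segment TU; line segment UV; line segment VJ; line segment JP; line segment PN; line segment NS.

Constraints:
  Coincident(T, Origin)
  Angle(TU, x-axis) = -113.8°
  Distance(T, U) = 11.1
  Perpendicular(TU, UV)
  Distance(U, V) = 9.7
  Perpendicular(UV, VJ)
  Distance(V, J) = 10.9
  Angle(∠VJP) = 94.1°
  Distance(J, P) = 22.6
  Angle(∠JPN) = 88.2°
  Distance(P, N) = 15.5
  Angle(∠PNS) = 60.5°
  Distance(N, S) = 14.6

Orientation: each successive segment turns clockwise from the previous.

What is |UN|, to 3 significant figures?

13.8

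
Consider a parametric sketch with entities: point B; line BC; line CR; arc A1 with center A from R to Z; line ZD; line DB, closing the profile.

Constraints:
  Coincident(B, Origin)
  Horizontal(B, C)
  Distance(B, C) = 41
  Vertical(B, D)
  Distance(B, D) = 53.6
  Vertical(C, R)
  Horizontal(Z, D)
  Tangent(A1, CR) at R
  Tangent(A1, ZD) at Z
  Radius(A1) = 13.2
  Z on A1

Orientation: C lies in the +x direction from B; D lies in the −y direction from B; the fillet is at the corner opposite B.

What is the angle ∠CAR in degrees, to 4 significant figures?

71.91°

B is at the origin; B and C share the same y with |BC| = 41.0 and C on the +x side, so C = (41.00, 0.000). B and D share the same x with |BD| = 53.6 and D on the −y side, so D = (0.000, -53.60). The virtual corner opposite B is at (41.00, -53.60). Since A1 is tangent to CR there, AR ⟂ CR and A1 meets ZD tangentially, so AZ is at right angles to ZD, with radius 13.2, so the center A sits 13.2 in from both sides at A = (27.80, -40.40). That places the tangent points at R = (41.00, -40.40) on CR and Z = (27.80, -53.60) on ZD. Then cos ∠CAR = AC·AR / (|AC||AR|), giving 71.91°.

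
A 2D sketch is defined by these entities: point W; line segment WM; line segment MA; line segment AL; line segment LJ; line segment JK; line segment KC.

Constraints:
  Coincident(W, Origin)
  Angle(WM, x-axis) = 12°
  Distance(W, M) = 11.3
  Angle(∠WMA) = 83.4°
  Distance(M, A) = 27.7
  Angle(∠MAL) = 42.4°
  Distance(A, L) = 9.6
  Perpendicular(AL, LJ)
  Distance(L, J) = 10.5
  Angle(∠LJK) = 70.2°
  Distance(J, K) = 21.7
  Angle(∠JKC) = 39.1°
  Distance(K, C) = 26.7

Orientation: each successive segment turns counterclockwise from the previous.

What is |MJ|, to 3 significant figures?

13.6

W is at the origin; WM runs at 12.0° with length 11.3, so M = (11.1, 2.35). ∠WMA = 83.4° gives MA at 109° from the x-axis; with |MA| = 27.7, A = (2.22, 28.6). ∠MAL = 42.4° gives AL at -114° from the x-axis; with |AL| = 9.6, L = (-1.66, 19.8). The perpendicularity gives LJ at right angles to AL, so LJ runs at -23.8°; with |LJ| = 10.5, J = (7.95, 15.6). Then |MJ| = |J − M| = 13.6.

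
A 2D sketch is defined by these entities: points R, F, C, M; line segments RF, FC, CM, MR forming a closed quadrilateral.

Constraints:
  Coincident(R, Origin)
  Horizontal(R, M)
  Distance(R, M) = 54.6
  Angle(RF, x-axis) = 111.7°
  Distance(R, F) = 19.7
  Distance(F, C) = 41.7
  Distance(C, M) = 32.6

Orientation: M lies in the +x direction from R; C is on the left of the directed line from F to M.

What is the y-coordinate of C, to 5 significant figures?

25.144

R is at the origin; R and M share the same y with |RM| = 54.6 and M in +x, so M = (54.6, 0). RF runs at 111.7° with |RF| = 19.7, so F = (-7.2840, 18.304). C is determined by |FC| = 41.7 and |CM| = 32.6 together: it lies at the intersection of circle(F, 41.7) and circle(M, 32.6). With |FM| = 64.534, the foot of the radical line on FM is 37.506 from F and the perpendicular offset is √(41.7² − 37.506²) = 18.227. Taking the left-of-FM solution: C = (33.851, 25.144).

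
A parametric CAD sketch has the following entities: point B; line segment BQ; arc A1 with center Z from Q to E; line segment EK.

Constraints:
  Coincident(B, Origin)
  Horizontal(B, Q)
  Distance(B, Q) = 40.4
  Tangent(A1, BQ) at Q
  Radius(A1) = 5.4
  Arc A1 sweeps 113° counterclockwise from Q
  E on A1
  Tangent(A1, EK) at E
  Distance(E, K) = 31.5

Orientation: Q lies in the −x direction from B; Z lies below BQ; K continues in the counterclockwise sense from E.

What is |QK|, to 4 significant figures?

37.24

B is at the origin; B and Q share the same y with |BQ| = 40.4 and Q on the −x side, so Q = (-40.40, 0.000). The tangent condition forces ZQ to be normal to BQ, so Z = Q + (0, -5.4) = (-40.40, -5.400). On A1, Q sits at bearing 90° from Z; a 113° counterclockwise sweep puts E at bearing 203°, so E = Z + 5.4·(cos 203°, sin 203°) = (-45.37, -7.510). A1 meets EK tangentially, so ZE is at right angles to EK, so EK runs along (−sin 203°, cos 203°); with |EK| = 31.5, K = (-33.06, -36.51). Then |QK| = |K − Q| = 37.24.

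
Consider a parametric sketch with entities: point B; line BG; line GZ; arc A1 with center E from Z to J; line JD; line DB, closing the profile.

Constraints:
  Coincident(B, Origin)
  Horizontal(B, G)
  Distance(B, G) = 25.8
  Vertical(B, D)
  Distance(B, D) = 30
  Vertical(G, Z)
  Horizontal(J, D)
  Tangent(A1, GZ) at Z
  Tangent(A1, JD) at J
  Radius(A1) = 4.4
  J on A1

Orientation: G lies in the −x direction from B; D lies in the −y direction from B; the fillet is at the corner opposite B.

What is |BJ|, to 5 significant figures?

36.851

The virtual corner opposite B is at (-25.800, -30.000). The tangent condition forces EZ to be normal to GZ and tangency of A1 to JD means the radius EJ is perpendicular to JD, with radius 4.4, so the center E sits 4.4 in from both sides at E = (-21.400, -25.600). That places the tangent points at Z = (-25.800, -25.600) on GZ and J = (-21.400, -30.000) on JD. Then |BJ| = |J − B| = 36.851.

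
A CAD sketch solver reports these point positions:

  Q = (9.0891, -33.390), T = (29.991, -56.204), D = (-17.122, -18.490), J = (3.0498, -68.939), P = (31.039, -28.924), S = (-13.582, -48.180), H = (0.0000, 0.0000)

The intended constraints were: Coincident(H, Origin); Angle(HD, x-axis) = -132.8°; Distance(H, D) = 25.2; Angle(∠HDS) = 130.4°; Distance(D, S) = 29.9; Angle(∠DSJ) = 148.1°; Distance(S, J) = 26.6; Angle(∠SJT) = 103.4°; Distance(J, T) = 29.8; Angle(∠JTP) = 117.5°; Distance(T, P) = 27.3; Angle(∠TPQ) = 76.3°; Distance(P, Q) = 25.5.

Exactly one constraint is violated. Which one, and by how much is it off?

Distance(P, Q) = 25.5 — off by 3.10.

H = (0.00, 0.00) ✓; HD at -132.8° ✓; |HD| = 25.20 ✓; ∠HDS = 130.4° ✓; |DS| = 29.90 ✓; ∠DSJ = 148.1° ✓; |SJ| = 26.60 ✓; ∠SJT = 103.4° ✓; |JT| = 29.80 ✓; ∠JTP = 117.5° ✓; |TP| = 27.30 ✓; ∠TPQ = 76.30° ✓; |PQ| = 22.40 ✗.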